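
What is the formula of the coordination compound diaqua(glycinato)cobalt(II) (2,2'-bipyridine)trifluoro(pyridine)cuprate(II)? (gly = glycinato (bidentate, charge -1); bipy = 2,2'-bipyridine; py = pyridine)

[Co(gly)(H2O)2][Cu(bipy)F3(py)]

Cation [Co…]: ligand charges -1, Co(II) ⇒ ion charge 1+.
Anion [Cu…]: ligand charges -3, Cu(II) ⇒ ion charge 1−.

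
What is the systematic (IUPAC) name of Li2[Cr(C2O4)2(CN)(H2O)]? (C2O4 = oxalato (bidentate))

lithium aquacyanodioxalatochromate(III)

The 2 lithium counter-ions carry a total charge of +2, so each complex ion is 2−.
Ligand charges: 2×oxalato (-2 each), 1×aqua (neutral), 1×cyano (-1 each); total -5. So Cr + (-5) = 2−, giving Cr = +3.
Ligands are named alphabetically: aqua before cyano before oxalato.
The complex ion is anionic, so chromium takes the -ate form chromate(III).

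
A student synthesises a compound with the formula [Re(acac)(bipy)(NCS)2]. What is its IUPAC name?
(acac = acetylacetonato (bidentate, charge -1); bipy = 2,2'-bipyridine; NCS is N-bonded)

(acetylacetonato)(2,2'-bipyridine)diisothiocyanatorhenium(III)

There is no counter-ion, so the complex is neutral overall.
Ligand charges: 1×acetylacetonato (-1 each), 1×2,2'-bipyridine (neutral), 2×isothiocyanato (-1 each); total -3. So Re + (-3) = 0, giving Re = +3.
Ligands are named alphabetically: acetylacetonato before bipyridine before isothiocyanato.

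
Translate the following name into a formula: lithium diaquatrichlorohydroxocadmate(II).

Ligands: 3 chloro (Cl, -1), 1 hydroxo (OH, -1), 2 aqua (H2O, neutral). Ligand charge sum = -4.
With Cd in oxidation state +2, the complex ion is [Cd...]^2−.
Charge balance with lithium (+1) requires 1 complex ion per 2 lithium.

Li2[CdCl3(H2O)2(OH)]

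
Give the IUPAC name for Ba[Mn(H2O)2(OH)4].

barium diaquatetrahydroxomanganate(II)

The 1 barium counter-ion carries a total charge of +2, so each complex ion is 2−.
Ligand charges: 4×hydroxo (-1 each), 2×aqua (neutral); total -4. So Mn + (-4) = 2−, giving Mn = +2.
Ligands are named alphabetically: aqua before hydroxo.
The complex ion is anionic, so manganese takes the -ate form manganate(II).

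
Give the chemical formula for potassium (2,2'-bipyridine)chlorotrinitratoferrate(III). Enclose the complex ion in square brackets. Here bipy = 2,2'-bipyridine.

Ligands: 1 chloro (Cl, -1), 3 nitrato (NO3, -1), 1 2,2'-bipyridine (bipy, neutral). Ligand charge sum = -4.
With Fe in oxidation state +3, the complex ion is [Fe...]^1−.
Charge balance with potassium (+1) requires 1 complex ion per 1 potassium.

K[Fe(bipy)Cl(NO3)3]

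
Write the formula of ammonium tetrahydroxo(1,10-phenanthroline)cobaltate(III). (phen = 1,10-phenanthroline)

Ligands: 1 1,10-phenanthroline (phen, neutral), 4 hydroxo (OH, -1). Ligand charge sum = -4.
With Co in oxidation state +3, the complex ion is [Co...]^1−.
Charge balance with ammonium (+1) requires 1 complex ion per 1 ammonium.

NH4[Co(OH)4(phen)]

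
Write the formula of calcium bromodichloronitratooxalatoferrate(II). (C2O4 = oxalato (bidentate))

Ca2[FeBr(C2O4)Cl2(NO3)]

Ligands: 2 chloro (Cl, -1), 1 oxalato (C2O4, -2), 1 nitrato (NO3, -1), 1 bromo (Br, -1). Ligand charge sum = -6.
Charge balance with calcium (+2) requires 1 complex ion per 2 calcium.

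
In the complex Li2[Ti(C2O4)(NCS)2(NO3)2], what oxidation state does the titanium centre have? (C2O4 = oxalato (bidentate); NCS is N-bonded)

+4

2 lithium outside the brackets (+1 each) → the complex ion is 2−.
Ligand charges: 2×NO3 = -2; 1×C2O4 = -2; 2×NCS = -2; sum -6.
Ti + (-6) = 2− ⇒ Ti is +4.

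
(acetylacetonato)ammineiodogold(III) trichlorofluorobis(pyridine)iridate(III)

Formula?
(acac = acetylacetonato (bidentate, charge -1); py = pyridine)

Cation [Au…]: ligand charges -2, Au(III) ⇒ ion charge 1+.
Anion [Ir…]: ligand charges -4, Ir(III) ⇒ ion charge 1−.
One 1+ cation balances one 1− anion.

[Au(acac)I(NH3)][IrCl3F(py)2]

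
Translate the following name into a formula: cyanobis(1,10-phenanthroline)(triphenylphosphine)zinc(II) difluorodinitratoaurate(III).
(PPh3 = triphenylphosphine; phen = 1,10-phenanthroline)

Cation [Zn…]: ligand charges -1, Zn(II) ⇒ ion charge 1+.
Anion [Au…]: ligand charges -4, Au(III) ⇒ ion charge 1−.
One 1+ cation balances one 1− anion.

[Zn(CN)(phen)2(PPh3)][AuF2(NO3)2]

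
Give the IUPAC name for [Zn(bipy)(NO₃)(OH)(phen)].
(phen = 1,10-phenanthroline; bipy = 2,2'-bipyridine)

(2,2'-bipyridine)hydroxonitrato(1,10-phenanthroline)zinc(II)

There is no counter-ion, so the complex is neutral overall.
Ligand charges: 1×nitrato (-1 each), 1×hydroxo (-1 each), 1×1,10-phenanthroline (neutral), 1×2,2'-bipyridine (neutral); total -2. So Zn + (-2) = 0, giving Zn = +2.
Ligands are named alphabetically: bipyridine before hydroxo before nitrato before phenanthroline.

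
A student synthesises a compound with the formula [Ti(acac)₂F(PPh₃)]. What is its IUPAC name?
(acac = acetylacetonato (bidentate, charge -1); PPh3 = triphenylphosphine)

bis(acetylacetonato)fluoro(triphenylphosphine)titanium(III)

There is no counter-ion, so the complex is neutral overall.
Ligand charges: 2×acetylacetonato (-1 each), 1×fluoro (-1 each), 1×triphenylphosphine (neutral); total -3. So Ti + (-3) = 0, giving Ti = +3.
Ligands are named alphabetically: acetylacetonato before fluoro before triphenylphosphine.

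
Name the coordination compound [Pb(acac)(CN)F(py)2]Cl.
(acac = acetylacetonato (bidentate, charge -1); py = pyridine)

(acetylacetonato)cyanofluorobis(pyridine)lead(IV) chloride

The 1 chloride counter-ion carries a total charge of -1, so each complex ion is 1+.
Ligand charges: 1×acetylacetonato (-1 each), 1×cyano (-1 each), 2×pyridine (neutral), 1×fluoro (-1 each); total -3. So Pb + (-3) = 1+, giving Pb = +4.
Ligands are named alphabetically: acetylacetonato before cyano before fluoro before pyridine.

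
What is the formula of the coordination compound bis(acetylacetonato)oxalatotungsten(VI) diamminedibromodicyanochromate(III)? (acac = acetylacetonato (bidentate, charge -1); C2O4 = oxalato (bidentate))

[W(acac)2(C2O4)][CrBr2(CN)2(NH3)2]2

Cation [W…]: ligand charges -4, W(VI) ⇒ ion charge 2+.
Anion [Cr…]: ligand charges -4, Cr(III) ⇒ ion charge 1−.
One 2+ cation requires 2 of the 1− anion.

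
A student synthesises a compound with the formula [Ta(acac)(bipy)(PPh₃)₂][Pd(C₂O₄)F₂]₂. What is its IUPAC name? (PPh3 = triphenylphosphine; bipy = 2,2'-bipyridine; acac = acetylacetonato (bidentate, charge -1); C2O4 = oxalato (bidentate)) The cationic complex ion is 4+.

The complex cation is given as 4+; its ligand charges sum to -1, so Ta = +5.
With 2 anions per cation, each anion must be 4/2 = 2−.
Anion: ligand charges sum to -4; for the ion to be 2−, Pd = +2.

(acetylacetonato)(2,2'-bipyridine)bis(triphenylphosphine)tantalum(V) difluorooxalatopalladate(II)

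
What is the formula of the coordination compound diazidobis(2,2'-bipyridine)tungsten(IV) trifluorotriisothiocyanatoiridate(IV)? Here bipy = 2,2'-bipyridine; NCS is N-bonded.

Cation [W…]: ligand charges -2, W(IV) ⇒ ion charge 2+.
Anion [Ir…]: ligand charges -6, Ir(IV) ⇒ ion charge 2−.
One 2+ cation balances one 2− anion.

[W(bipy)2(N3)2][IrF3(NCS)3]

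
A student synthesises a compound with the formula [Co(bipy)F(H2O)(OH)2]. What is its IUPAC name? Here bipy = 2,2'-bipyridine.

aqua(2,2'-bipyridine)fluorodihydroxocobalt(III)

There is no counter-ion, so the complex is neutral overall.
Ligand charges: 1×aqua (neutral), 1×2,2'-bipyridine (neutral), 1×fluoro (-1 each), 2×hydroxo (-1 each); total -3. So Co + (-3) = 0, giving Co = +3.
Ligands are named alphabetically: aqua before bipyridine before fluoro before hydroxo.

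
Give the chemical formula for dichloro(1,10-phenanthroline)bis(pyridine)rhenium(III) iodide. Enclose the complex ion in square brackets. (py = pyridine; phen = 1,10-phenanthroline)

[ReCl2(phen)(py)2]I

Ligands: 2 chloro (Cl, -1), 2 pyridine (py, neutral), 1 1,10-phenanthroline (phen, neutral). Ligand charge sum = -2.
With Re in oxidation state +3, the complex ion is [Re...]^1+.
Charge balance with iodide (-1) requires 1 complex ion per 1 iodide.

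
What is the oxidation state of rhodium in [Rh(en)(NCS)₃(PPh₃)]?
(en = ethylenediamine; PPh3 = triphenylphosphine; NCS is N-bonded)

+3

No counter-ion: the bracketed complex is neutral.
Ligand charges: 1×en neutral; 1×PPh3 neutral; 3×NCS = -3; sum -3.
Rh + (-3) = 0 ⇒ Rh is +3.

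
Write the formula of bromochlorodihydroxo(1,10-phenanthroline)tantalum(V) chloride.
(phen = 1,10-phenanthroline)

[TaBrCl(OH)2(phen)]Cl

Ligands: 1 chloro (Cl, -1), 2 hydroxo (OH, -1), 1 bromo (Br, -1), 1 1,10-phenanthroline (phen, neutral). Ligand charge sum = -4.
Charge balance with chloride (-1) requires 1 complex ion per 1 chloride.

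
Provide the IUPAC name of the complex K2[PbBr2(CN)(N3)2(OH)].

The 2 potassium counter-ions carry a total charge of +2, so each complex ion is 2−.
Ligand charges: 2×azido (-1 each), 1×hydroxo (-1 each), 2×bromo (-1 each), 1×cyano (-1 each); total -6. So Pb + (-6) = 2−, giving Pb = +4.
The complex ion is anionic, so lead takes the -ate form plumbate(IV).

potassium diazidodibromocyanohydroxoplumbate(IV)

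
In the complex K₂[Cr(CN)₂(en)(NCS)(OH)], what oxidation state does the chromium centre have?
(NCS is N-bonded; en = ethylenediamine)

2 potassium outside the brackets (+1 each) → the complex ion is 2−.
Ligand charges: 2×CN = -2; 1×NCS = -1; 1×OH = -1; 1×en neutral; sum -4.
Cr + (-4) = 2− ⇒ Cr is +2.

+2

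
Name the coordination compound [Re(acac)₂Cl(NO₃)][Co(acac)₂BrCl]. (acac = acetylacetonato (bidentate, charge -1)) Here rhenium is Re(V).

bis(acetylacetonato)chloronitratorhenium(V) bis(acetylacetonato)bromochlorocobaltate(III)

Both ions are complex: the cation is named first with the plain metal name, the anion second with the -ate form; each ion's ligands are alphabetised independently.
Re is given as +5; the cation's ligand charges sum to -4, so the complex cation is 1+.
A 1:1 salt means the anion carries the equal and opposite charge, 1−.
Anion: ligand charges sum to -4; for the ion to be 1−, Co = +3.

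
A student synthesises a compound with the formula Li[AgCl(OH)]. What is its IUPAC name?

The 1 lithium counter-ion carries a total charge of +1, so each complex ion is 1−.
Ligand charges: 1×hydroxo (-1 each), 1×chloro (-1 each); total -2. So Ag + (-2) = 1−, giving Ag = +1.
The complex ion is anionic, so silver takes the -ate form argentate(I).

lithium chlorohydroxoargentate(I)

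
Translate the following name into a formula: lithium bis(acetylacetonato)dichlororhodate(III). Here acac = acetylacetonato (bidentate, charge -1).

Li[Rh(acac)2Cl2]

Ligands: 2 chloro (Cl, -1), 2 acetylacetonato (acac, -1). Ligand charge sum = -4.
With Rh in oxidation state +3, the complex ion is [Rh...]^1−.
Charge balance with lithium (+1) requires 1 complex ion per 1 lithium.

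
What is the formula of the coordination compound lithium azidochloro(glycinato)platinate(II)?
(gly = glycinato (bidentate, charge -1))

Ligands: 1 azido (N3, -1), 1 chloro (Cl, -1), 1 glycinato (gly, -1). Ligand charge sum = -3.
With Pt in oxidation state +2, the complex ion is [Pt...]^1−.
Charge balance with lithium (+1) requires 1 complex ion per 1 lithium.

Li[PtCl(gly)(N3)]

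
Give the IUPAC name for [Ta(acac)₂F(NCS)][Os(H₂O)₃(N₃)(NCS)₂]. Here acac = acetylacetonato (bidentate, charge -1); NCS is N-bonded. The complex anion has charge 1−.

bis(acetylacetonato)fluoroisothiocyanatotantalum(V) triaquaazidodiisothiocyanatoosmate(II)

Both ions are complex: the cation is named first with the plain metal name, the anion second with the -ate form; each ion's ligands are alphabetised independently.
The complex anion is given as 1−; its ligand charges sum to -3, so Os = +2.
A 1:1 salt means the cation carries the equal and opposite charge, 1+.
Cation: ligand charges sum to -4; for the ion to be 1+, Ta = +5.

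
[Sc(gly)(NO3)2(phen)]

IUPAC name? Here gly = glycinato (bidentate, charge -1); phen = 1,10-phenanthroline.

There is no counter-ion, so the complex is neutral overall.
Ligand charges: 1×glycinato (-1 each), 1×1,10-phenanthroline (neutral), 2×nitrato (-1 each); total -3. So Sc + (-3) = 0, giving Sc = +3.
Ligands are named alphabetically: glycinato before nitrato before phenanthroline.

(glycinato)dinitrato(1,10-phenanthroline)scandium(III)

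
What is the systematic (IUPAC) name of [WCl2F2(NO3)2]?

There is no counter-ion, so the complex is neutral overall.
Ligand charges: 2×nitrato (-1 each), 2×fluoro (-1 each), 2×chloro (-1 each); total -6. So W + (-6) = 0, giving W = +6.
Ligands are named alphabetically: chloro before fluoro before nitrato.

dichlorodifluorodinitratotungsten(VI)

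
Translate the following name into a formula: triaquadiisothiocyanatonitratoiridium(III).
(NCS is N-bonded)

[Ir(H2O)3(NCS)2(NO3)]

Ligands: 3 aqua (H2O, neutral), 2 isothiocyanato (NCS, -1), 1 nitrato (NO3, -1). Ligand charge sum = -3.
With Ir in oxidation state +3, the complex ion is [Ir...].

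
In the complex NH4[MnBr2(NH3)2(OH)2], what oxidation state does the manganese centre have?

1 ammonium outside the brackets (+1 each) → the complex ion is 1−.
Ligand charges: 2×Br = -2; 2×OH = -2; 2×NH3 neutral; sum -4.
Mn + (-4) = 1− ⇒ Mn is +3.

+3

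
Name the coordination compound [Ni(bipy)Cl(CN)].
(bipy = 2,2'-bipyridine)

(2,2'-bipyridine)chlorocyanonickel(II)

There is no counter-ion, so the complex is neutral overall.
Ligand charges: 1×chloro (-1 each), 1×cyano (-1 each), 1×2,2'-bipyridine (neutral); total -2. So Ni + (-2) = 0, giving Ni = +2.
Ligands are named alphabetically: bipyridine before chloro before cyano.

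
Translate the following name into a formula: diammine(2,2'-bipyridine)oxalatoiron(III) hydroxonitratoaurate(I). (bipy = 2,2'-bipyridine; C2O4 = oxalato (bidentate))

Cation [Fe…]: ligand charges -2, Fe(III) ⇒ ion charge 1+.
Anion [Au…]: ligand charges -2, Au(I) ⇒ ion charge 1−.
One 1+ cation balances one 1− anion.

[Fe(bipy)(C2O4)(NH3)2][Au(NO3)(OH)]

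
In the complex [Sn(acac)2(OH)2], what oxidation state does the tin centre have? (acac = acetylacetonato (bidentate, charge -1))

+4

No counter-ion: the bracketed complex is neutral.
Ligand charges: 2×OH = -2; 2×acac = -2; sum -4.
Sn + (-4) = 0 ⇒ Sn is +4.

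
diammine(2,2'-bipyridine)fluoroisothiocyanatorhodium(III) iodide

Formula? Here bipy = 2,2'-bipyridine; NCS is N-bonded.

[Rh(bipy)F(NCS)(NH3)2]I

Ligands: 2 ammine (NH3, neutral), 1 2,2'-bipyridine (bipy, neutral), 1 isothiocyanato (NCS, -1), 1 fluoro (F, -1). Ligand charge sum = -2.
With Rh in oxidation state +3, the complex ion is [Rh...]^1+.
Charge balance with iodide (-1) requires 1 complex ion per 1 iodide.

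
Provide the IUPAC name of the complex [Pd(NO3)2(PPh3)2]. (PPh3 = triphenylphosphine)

dinitratobis(triphenylphosphine)palladium(II)

There is no counter-ion, so the complex is neutral overall.
Ligand charges: 2×nitrato (-1 each), 2×triphenylphosphine (neutral); total -2. So Pd + (-2) = 0, giving Pd = +2.
Ligands are named alphabetically: nitrato before triphenylphosphine.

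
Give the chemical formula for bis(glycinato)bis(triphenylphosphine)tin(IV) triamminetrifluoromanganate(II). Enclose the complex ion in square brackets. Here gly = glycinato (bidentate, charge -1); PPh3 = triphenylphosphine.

Cation [Sn…]: ligand charges -2, Sn(IV) ⇒ ion charge 2+.
Anion [Mn…]: ligand charges -3, Mn(II) ⇒ ion charge 1−.
One 2+ cation requires 2 of the 1− anion.

[Sn(gly)2(PPh3)2][MnF3(NH3)3]2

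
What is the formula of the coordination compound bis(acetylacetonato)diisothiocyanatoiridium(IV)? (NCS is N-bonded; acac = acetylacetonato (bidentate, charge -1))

Ligands: 2 isothiocyanato (NCS, -1), 2 acetylacetonato (acac, -1). Ligand charge sum = -4.
With Ir in oxidation state +4, the complex ion is [Ir...].

[Ir(acac)2(NCS)2]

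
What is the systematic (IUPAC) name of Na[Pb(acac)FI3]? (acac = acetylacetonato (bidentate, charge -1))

The 1 sodium counter-ion carries a total charge of +1, so each complex ion is 1−.
Ligand charges: 3×iodo (-1 each), 1×fluoro (-1 each), 1×acetylacetonato (-1 each); total -5. So Pb + (-5) = 1−, giving Pb = +4.
The complex ion is anionic, so lead takes the -ate form plumbate(IV).

sodium (acetylacetonato)fluorotriiodoplumbate(IV)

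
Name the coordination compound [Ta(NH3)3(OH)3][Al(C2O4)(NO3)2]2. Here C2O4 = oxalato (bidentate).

Aluminium is always +3 in its complexes; the anion's ligand charges sum to -4, so the complex anion is 1−.
With 2 anions per cation, the cation must be 2×1 = 2+.
Cation: ligand charges sum to -3; for the ion to be 2+, Ta = +5.

triamminetrihydroxotantalum(V) dinitratooxalatoaluminate(III)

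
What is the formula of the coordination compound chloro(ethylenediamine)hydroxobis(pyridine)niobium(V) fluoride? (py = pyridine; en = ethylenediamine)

[NbCl(en)(OH)(py)2]F3

Ligands: 2 pyridine (py, neutral), 1 chloro (Cl, -1), 1 hydroxo (OH, -1), 1 ethylenediamine (en, neutral). Ligand charge sum = -2.
With Nb in oxidation state +5, the complex ion is [Nb...]^3+.
Charge balance with fluoride (-1) requires 1 complex ion per 3 fluoride.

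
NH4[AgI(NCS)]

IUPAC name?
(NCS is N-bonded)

The 1 ammonium counter-ion carries a total charge of +1, so each complex ion is 1−.
Ligand charges: 1×iodo (-1 each), 1×isothiocyanato (-1 each); total -2. So Ag + (-2) = 1−, giving Ag = +1.
Ligands are named alphabetically: iodo before isothiocyanato.
The complex ion is anionic, so silver takes the -ate form argentate(I).

ammonium iodoisothiocyanatoargentate(I)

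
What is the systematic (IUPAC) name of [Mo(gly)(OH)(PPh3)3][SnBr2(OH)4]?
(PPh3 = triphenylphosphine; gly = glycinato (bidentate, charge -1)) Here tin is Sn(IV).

(glycinato)hydroxotris(triphenylphosphine)molybdenum(IV) dibromotetrahydroxostannate(IV)

Both ions are complex: the cation is named first with the plain metal name, the anion second with the -ate form; each ion's ligands are alphabetised independently.
Sn is given as +4; the anion's ligand charges sum to -6, so the complex anion is 2−.
A 1:1 salt means the cation carries the equal and opposite charge, 2+.
Cation: ligand charges sum to -2; for the ion to be 2+, Mo = +4.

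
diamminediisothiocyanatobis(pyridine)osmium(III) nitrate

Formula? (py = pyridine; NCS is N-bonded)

[Os(NCS)2(NH3)2(py)2]NO3

Ligands: 2 pyridine (py, neutral), 2 ammine (NH3, neutral), 2 isothiocyanato (NCS, -1). Ligand charge sum = -2.
With Os in oxidation state +3, the complex ion is [Os...]^1+.
Charge balance with nitrate (-1) requires 1 complex ion per 1 nitrate.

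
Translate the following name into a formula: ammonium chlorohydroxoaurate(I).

NH4[AuCl(OH)]

Ligands: 1 chloro (Cl, -1), 1 hydroxo (OH, -1). Ligand charge sum = -2.
With Au in oxidation state +1, the complex ion is [Au...]^1−.
Charge balance with ammonium (+1) requires 1 complex ion per 1 ammonium.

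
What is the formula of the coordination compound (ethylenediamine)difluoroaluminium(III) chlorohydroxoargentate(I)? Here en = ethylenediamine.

Cation [Al…]: ligand charges -2, Al(III) ⇒ ion charge 1+.
Anion [Ag…]: ligand charges -2, Ag(I) ⇒ ion charge 1−.

[Al(en)F2][AgCl(OH)]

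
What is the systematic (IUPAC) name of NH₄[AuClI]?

ammonium chloroiodoaurate(I)

The 1 ammonium counter-ion carries a total charge of +1, so each complex ion is 1−.
Ligand charges: 1×iodo (-1 each), 1×chloro (-1 each); total -2. So Au + (-2) = 1−, giving Au = +1.
The complex ion is anionic, so gold takes the -ate form aurate(I).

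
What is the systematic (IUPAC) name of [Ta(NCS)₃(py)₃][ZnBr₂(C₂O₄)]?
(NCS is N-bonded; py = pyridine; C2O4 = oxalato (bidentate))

Both ions are complex: the cation is named first with the plain metal name, the anion second with the -ate form; each ion's ligands are alphabetised independently.
Zinc is always +2 in its complexes; the anion's ligand charges sum to -4, so the complex anion is 2−.
A 1:1 salt means the cation carries the equal and opposite charge, 2+.
Cation: ligand charges sum to -3; for the ion to be 2+, Ta = +5.

triisothiocyanatotris(pyridine)tantalum(V) dibromooxalatozincate(II)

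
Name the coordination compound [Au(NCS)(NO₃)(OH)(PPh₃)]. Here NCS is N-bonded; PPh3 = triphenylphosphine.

There is no counter-ion, so the complex is neutral overall.
Ligand charges: 1×hydroxo (-1 each), 1×nitrato (-1 each), 1×isothiocyanato (-1 each), 1×triphenylphosphine (neutral); total -3. So Au + (-3) = 0, giving Au = +3.
Ligands are named alphabetically: hydroxo before isothiocyanato before nitrato before triphenylphosphine.

hydroxoisothiocyanatonitrato(triphenylphosphine)gold(III)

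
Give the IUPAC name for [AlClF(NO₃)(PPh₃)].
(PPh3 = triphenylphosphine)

chlorofluoronitrato(triphenylphosphine)aluminium(III)

There is no counter-ion, so the complex is neutral overall.
Ligand charges: 1×fluoro (-1 each), 1×nitrato (-1 each), 1×triphenylphosphine (neutral), 1×chloro (-1 each); total -3. So Al + (-3) = 0, giving Al = +3.
Ligands are named alphabetically: chloro before fluoro before nitrato before triphenylphosphine.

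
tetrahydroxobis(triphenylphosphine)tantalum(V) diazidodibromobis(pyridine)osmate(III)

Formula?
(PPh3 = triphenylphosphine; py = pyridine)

Cation [Ta…]: ligand charges -4, Ta(V) ⇒ ion charge 1+.
Anion [Os…]: ligand charges -4, Os(III) ⇒ ion charge 1−.

[Ta(OH)4(PPh3)2][OsBr2(N3)2(py)2]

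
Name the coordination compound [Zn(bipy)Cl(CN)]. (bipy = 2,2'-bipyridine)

(2,2'-bipyridine)chlorocyanozinc(II)

There is no counter-ion, so the complex is neutral overall.
Ligand charges: 1×2,2'-bipyridine (neutral), 1×chloro (-1 each), 1×cyano (-1 each); total -2. So Zn + (-2) = 0, giving Zn = +2.
Ligands are named alphabetically: bipyridine before chloro before cyano.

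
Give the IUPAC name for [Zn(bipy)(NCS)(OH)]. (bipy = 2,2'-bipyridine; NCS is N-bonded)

There is no counter-ion, so the complex is neutral overall.
Ligand charges: 1×2,2'-bipyridine (neutral), 1×hydroxo (-1 each), 1×isothiocyanato (-1 each); total -2. So Zn + (-2) = 0, giving Zn = +2.
Ligands are named alphabetically: bipyridine before hydroxo before isothiocyanato.

(2,2'-bipyridine)hydroxoisothiocyanatozinc(II)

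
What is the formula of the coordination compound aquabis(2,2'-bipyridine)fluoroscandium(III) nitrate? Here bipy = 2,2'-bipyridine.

Ligands: 1 aqua (H2O, neutral), 1 fluoro (F, -1), 2 2,2'-bipyridine (bipy, neutral). Ligand charge sum = -1.
Charge balance with nitrate (-1) requires 1 complex ion per 2 nitrate.

[Sc(bipy)2F(H2O)](NO3)2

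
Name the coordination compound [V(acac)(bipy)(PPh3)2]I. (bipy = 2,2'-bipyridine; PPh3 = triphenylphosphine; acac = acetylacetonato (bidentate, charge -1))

(acetylacetonato)(2,2'-bipyridine)bis(triphenylphosphine)vanadium(II) iodide

The 1 iodide counter-ion carries a total charge of -1, so each complex ion is 1+.
Ligand charges: 1×2,2'-bipyridine (neutral), 2×triphenylphosphine (neutral), 1×acetylacetonato (-1 each); total -1. So V + (-1) = 1+, giving V = +2.
Ligands are named alphabetically: acetylacetonato before bipyridine before triphenylphosphine.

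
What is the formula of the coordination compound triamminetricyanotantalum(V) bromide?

Ligands: 3 cyano (CN, -1), 3 ammine (NH3, neutral). Ligand charge sum = -3.
With Ta in oxidation state +5, the complex ion is [Ta...]^2+.
Charge balance with bromide (-1) requires 1 complex ion per 2 bromide.

[Ta(CN)3(NH3)3]Br2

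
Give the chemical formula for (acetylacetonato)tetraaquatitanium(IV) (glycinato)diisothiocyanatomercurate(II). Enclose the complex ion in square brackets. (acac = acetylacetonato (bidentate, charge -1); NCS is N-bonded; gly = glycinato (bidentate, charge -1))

Cation [Ti…]: ligand charges -1, Ti(IV) ⇒ ion charge 3+.
Anion [Hg…]: ligand charges -3, Hg(II) ⇒ ion charge 1−.

[Ti(acac)(H2O)4][Hg(gly)(NCS)2]3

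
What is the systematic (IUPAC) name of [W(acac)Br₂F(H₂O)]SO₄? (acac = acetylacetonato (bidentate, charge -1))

The 1 sulfate counter-ion carries a total charge of -2, so each complex ion is 2+.
Ligand charges: 1×fluoro (-1 each), 1×acetylacetonato (-1 each), 1×aqua (neutral), 2×bromo (-1 each); total -4. So W + (-4) = 2+, giving W = +6.
Ligands are named alphabetically: acetylacetonato before aqua before bromo before fluoro.

(acetylacetonato)aquadibromofluorotungsten(VI) sulfate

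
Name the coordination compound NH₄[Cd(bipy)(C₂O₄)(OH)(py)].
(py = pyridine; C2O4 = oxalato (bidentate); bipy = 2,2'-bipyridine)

The 1 ammonium counter-ion carries a total charge of +1, so each complex ion is 1−.
Ligand charges: 1×hydroxo (-1 each), 1×pyridine (neutral), 1×oxalato (-2 each), 1×2,2'-bipyridine (neutral); total -3. So Cd + (-3) = 1−, giving Cd = +2.
Ligands are named alphabetically: bipyridine before hydroxo before oxalato before pyridine.
The complex ion is anionic, so cadmium takes the -ate form cadmate(II).

ammonium (2,2'-bipyridine)hydroxooxalato(pyridine)cadmate(II)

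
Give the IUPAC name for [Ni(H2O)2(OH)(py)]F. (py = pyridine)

The 1 fluoride counter-ion carries a total charge of -1, so each complex ion is 1+.
Ligand charges: 2×aqua (neutral), 1×pyridine (neutral), 1×hydroxo (-1 each); total -1. So Ni + (-1) = 1+, giving Ni = +2.
Ligands are named alphabetically: aqua before hydroxo before pyridine.

diaquahydroxo(pyridine)nickel(II) fluoride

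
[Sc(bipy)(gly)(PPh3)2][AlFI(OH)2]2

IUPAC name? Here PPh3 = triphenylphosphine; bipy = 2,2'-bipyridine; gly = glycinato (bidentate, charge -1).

(2,2'-bipyridine)(glycinato)bis(triphenylphosphine)scandium(III) fluorodihydroxoiodoaluminate(III)

Aluminium is always +3 in its complexes; the anion's ligand charges sum to -4, so the complex anion is 1−.
With 2 anions per cation, the cation must be 2×1 = 2+.
Cation: ligand charges sum to -1; for the ion to be 2+, Sc = +3.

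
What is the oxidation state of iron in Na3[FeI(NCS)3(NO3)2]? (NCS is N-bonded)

+3

3 sodium outside the brackets (+1 each) → the complex ion is 3−.
Ligand charges: 1×I = -1; 3×NCS = -3; 2×NO3 = -2; sum -6.
Fe + (-6) = 3− ⇒ Fe is +3.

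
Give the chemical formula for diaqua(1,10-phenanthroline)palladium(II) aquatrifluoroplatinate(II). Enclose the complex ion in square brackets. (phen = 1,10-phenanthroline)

[Pd(H2O)2(phen)][PtF3(H2O)]2

Cation [Pd…]: ligand charges 0, Pd(II) ⇒ ion charge 2+.
Anion [Pt…]: ligand charges -3, Pt(II) ⇒ ion charge 1−.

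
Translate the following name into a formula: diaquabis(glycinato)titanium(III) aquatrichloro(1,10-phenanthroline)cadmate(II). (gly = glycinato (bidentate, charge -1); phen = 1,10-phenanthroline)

Cation [Ti…]: ligand charges -2, Ti(III) ⇒ ion charge 1+.
Anion [Cd…]: ligand charges -3, Cd(II) ⇒ ion charge 1−.

[Ti(gly)2(H2O)2][CdCl3(H2O)(phen)]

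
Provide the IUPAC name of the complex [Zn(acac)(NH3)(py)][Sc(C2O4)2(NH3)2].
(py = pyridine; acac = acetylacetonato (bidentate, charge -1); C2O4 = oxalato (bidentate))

(acetylacetonato)ammine(pyridine)zinc(II) diamminedioxalatoscandate(III)

Both ions are complex: the cation is named first with the plain metal name, the anion second with the -ate form; each ion's ligands are alphabetised independently.
Scandium is always +3 in its complexes; the anion's ligand charges sum to -4, so the complex anion is 1−.
A 1:1 salt means the cation carries the equal and opposite charge, 1+.
Cation: ligand charges sum to -1; for the ion to be 1+, Zn = +2.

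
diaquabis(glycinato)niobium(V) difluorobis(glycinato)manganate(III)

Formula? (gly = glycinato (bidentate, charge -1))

Cation [Nb…]: ligand charges -2, Nb(V) ⇒ ion charge 3+.
Anion [Mn…]: ligand charges -4, Mn(III) ⇒ ion charge 1−.
One 3+ cation requires 3 of the 1− anion.

[Nb(gly)2(H2O)2][MnF2(gly)2]3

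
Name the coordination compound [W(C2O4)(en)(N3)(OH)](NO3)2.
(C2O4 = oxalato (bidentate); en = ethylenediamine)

azido(ethylenediamine)hydroxooxalatotungsten(VI) nitrate

The 2 nitrate counter-ions carry a total charge of -2, so each complex ion is 2+.
Ligand charges: 1×oxalato (-2 each), 1×azido (-1 each), 1×ethylenediamine (neutral), 1×hydroxo (-1 each); total -4. So W + (-4) = 2+, giving W = +6.
Ligands are named alphabetically: azido before ethylenediamine before hydroxo before oxalato.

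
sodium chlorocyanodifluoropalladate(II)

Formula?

Ligands: 1 chloro (Cl, -1), 1 cyano (CN, -1), 2 fluoro (F, -1). Ligand charge sum = -4.
With Pd in oxidation state +2, the complex ion is [Pd...]^2−.
Charge balance with sodium (+1) requires 1 complex ion per 2 sodium.

Na2[PdCl(CN)F2]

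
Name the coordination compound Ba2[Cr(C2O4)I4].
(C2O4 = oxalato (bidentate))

barium tetraiodooxalatochromate(II)

The 2 barium counter-ions carry a total charge of +4, so each complex ion is 4−.
Ligand charges: 1×oxalato (-2 each), 4×iodo (-1 each); total -6. So Cr + (-6) = 4−, giving Cr = +2.
Ligands are named alphabetically: iodo before oxalato.
The complex ion is anionic, so chromium takes the -ate form chromate(II).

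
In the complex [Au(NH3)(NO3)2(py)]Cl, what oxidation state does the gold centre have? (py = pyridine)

+3

1 chloride outside the brackets (-1 each) → the complex ion is 1+.
Ligand charges: 1×py neutral; 1×NH3 neutral; 2×NO3 = -2; sum -2.
Au + (-2) = 1+ ⇒ Au is +3.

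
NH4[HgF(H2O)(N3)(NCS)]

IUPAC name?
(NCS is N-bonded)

The 1 ammonium counter-ion carries a total charge of +1, so each complex ion is 1−.
Ligand charges: 1×isothiocyanato (-1 each), 1×aqua (neutral), 1×fluoro (-1 each), 1×azido (-1 each); total -3. So Hg + (-3) = 1−, giving Hg = +2.
Ligands are named alphabetically: aqua before azido before fluoro before isothiocyanato.
The complex ion is anionic, so mercury takes the -ate form mercurate(II).

ammonium aquaazidofluoroisothiocyanatomercurate(II)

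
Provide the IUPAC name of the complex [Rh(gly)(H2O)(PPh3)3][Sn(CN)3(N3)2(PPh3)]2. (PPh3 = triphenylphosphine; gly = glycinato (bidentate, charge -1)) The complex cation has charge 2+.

aqua(glycinato)tris(triphenylphosphine)rhodium(III) diazidotricyano(triphenylphosphine)stannate(IV)

Both ions are complex: the cation is named first with the plain metal name, the anion second with the -ate form; each ion's ligands are alphabetised independently.
The complex cation is given as 2+; its ligand charges sum to -1, so Rh = +3.
With 2 anions per cation, each anion must be 2/2 = 1−.
Anion: ligand charges sum to -5; for the ion to be 1−, Sn = +4.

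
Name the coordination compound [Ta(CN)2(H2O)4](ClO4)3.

tetraaquadicyanotantalum(V) perchlorate

The 3 perchlorate counter-ions carry a total charge of -3, so each complex ion is 3+.
Ligand charges: 2×cyano (-1 each), 4×aqua (neutral); total -2. So Ta + (-2) = 3+, giving Ta = +5.
Ligands are named alphabetically: aqua before cyano.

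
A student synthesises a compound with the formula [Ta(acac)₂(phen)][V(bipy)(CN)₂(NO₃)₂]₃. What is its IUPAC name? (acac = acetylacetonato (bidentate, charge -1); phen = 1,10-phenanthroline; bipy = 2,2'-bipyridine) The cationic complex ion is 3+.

Both ions are complex: the cation is named first with the plain metal name, the anion second with the -ate form; each ion's ligands are alphabetised independently.
The complex cation is given as 3+; its ligand charges sum to -2, so Ta = +5.
With 3 anions per cation, each anion must be 3/3 = 1−.
Anion: ligand charges sum to -4; for the ion to be 1−, V = +3.

bis(acetylacetonato)(1,10-phenanthroline)tantalum(V) (2,2'-bipyridine)dicyanodinitratovanadate(III)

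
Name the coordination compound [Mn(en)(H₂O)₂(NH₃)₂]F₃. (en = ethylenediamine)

diamminediaqua(ethylenediamine)manganese(III) fluoride

The 3 fluoride counter-ions carry a total charge of -3, so each complex ion is 3+.
Ligand charges: 2×ammine (neutral), 2×aqua (neutral), 1×ethylenediamine (neutral); total 0. So Mn + (0) = 3+, giving Mn = +3.
Ligands are named alphabetically: ammine before aqua before ethylenediamine.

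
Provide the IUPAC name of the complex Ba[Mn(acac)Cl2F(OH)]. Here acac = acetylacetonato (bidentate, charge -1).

The 1 barium counter-ion carries a total charge of +2, so each complex ion is 2−.
Ligand charges: 1×hydroxo (-1 each), 1×fluoro (-1 each), 1×acetylacetonato (-1 each), 2×chloro (-1 each); total -5. So Mn + (-5) = 2−, giving Mn = +3.
The complex ion is anionic, so manganese takes the -ate form manganate(III).

barium (acetylacetonato)dichlorofluorohydroxomanganate(III)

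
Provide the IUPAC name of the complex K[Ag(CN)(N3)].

The 1 potassium counter-ion carries a total charge of +1, so each complex ion is 1−.
Ligand charges: 1×cyano (-1 each), 1×azido (-1 each); total -2. So Ag + (-2) = 1−, giving Ag = +1.
The complex ion is anionic, so silver takes the -ate form argentate(I).

potassium azidocyanoargentate(I)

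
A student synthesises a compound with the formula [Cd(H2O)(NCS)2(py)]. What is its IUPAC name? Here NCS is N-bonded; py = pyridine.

There is no counter-ion, so the complex is neutral overall.
Ligand charges: 1×aqua (neutral), 2×isothiocyanato (-1 each), 1×pyridine (neutral); total -2. So Cd + (-2) = 0, giving Cd = +2.
Ligands are named alphabetically: aqua before isothiocyanato before pyridine.

aquadiisothiocyanato(pyridine)cadmium(II)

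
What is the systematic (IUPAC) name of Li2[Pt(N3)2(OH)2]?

The 2 lithium counter-ions carry a total charge of +2, so each complex ion is 2−.
Ligand charges: 2×hydroxo (-1 each), 2×azido (-1 each); total -4. So Pt + (-4) = 2−, giving Pt = +2.
The complex ion is anionic, so platinum takes the -ate form platinate(II).

lithium diazidodihydroxoplatinate(II)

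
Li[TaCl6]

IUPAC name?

The 1 lithium counter-ion carries a total charge of +1, so each complex ion is 1−.
Ligand charges: 6×chloro (-1 each); total -6. So Ta + (-6) = 1−, giving Ta = +5.
The complex ion is anionic, so tantalum takes the -ate form tantalate(V).

lithium hexachlorotantalate(V)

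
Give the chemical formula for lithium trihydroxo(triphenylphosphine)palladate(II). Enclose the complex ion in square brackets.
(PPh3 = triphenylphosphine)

Ligands: 1 triphenylphosphine (PPh3, neutral), 3 hydroxo (OH, -1). Ligand charge sum = -3.
With Pd in oxidation state +2, the complex ion is [Pd...]^1−.
Charge balance with lithium (+1) requires 1 complex ion per 1 lithium.

Li[Pd(OH)3(PPh3)]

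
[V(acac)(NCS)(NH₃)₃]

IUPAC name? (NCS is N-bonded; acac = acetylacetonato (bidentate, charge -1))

(acetylacetonato)triammineisothiocyanatovanadium(II)

There is no counter-ion, so the complex is neutral overall.
Ligand charges: 3×ammine (neutral), 1×isothiocyanato (-1 each), 1×acetylacetonato (-1 each); total -2. So V + (-2) = 0, giving V = +2.
Ligands are named alphabetically: acetylacetonato before ammine before isothiocyanato.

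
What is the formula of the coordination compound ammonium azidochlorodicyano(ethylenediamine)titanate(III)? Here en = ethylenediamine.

NH4[TiCl(CN)2(en)(N3)]

Ligands: 2 cyano (CN, -1), 1 chloro (Cl, -1), 1 azido (N3, -1), 1 ethylenediamine (en, neutral). Ligand charge sum = -4.
With Ti in oxidation state +3, the complex ion is [Ti...]^1−.
Charge balance with ammonium (+1) requires 1 complex ion per 1 ammonium.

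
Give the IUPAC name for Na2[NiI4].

The 2 sodium counter-ions carry a total charge of +2, so each complex ion is 2−.
Ligand charges: 4×iodo (-1 each); total -4. So Ni + (-4) = 2−, giving Ni = +2.
The complex ion is anionic, so nickel takes the -ate form nickelate(II).

sodium tetraiodonickelate(II)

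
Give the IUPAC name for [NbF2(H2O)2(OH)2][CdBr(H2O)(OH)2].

Both ions are complex: the cation is named first with the plain metal name, the anion second with the -ate form; each ion's ligands are alphabetised independently.
Cadmium is always +2 in its complexes; the anion's ligand charges sum to -3, so the complex anion is 1−.
A 1:1 salt means the cation carries the equal and opposite charge, 1+.
Cation: ligand charges sum to -4; for the ion to be 1+, Nb = +5.

diaquadifluorodihydroxoniobium(V) aquabromodihydroxocadmate(II)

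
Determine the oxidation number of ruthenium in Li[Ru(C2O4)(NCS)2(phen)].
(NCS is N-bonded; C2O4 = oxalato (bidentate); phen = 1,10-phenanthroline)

+3

1 lithium outside the brackets (+1 each) → the complex ion is 1−.
Ligand charges: 2×NCS = -2; 1×C2O4 = -2; 1×phen neutral; sum -4.
Ru + (-4) = 1− ⇒ Ru is +3.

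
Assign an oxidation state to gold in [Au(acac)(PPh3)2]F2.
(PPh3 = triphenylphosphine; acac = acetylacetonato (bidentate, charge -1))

+3

2 fluoride outside the brackets (-1 each) → the complex ion is 2+.
Ligand charges: 2×PPh3 neutral; 1×acac = -1; sum -1.
Au + (-1) = 2+ ⇒ Au is +3.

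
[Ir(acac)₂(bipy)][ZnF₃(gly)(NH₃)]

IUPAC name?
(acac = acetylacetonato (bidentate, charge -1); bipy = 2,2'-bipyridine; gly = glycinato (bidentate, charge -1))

Both ions are complex: the cation is named first with the plain metal name, the anion second with the -ate form; each ion's ligands are alphabetised independently.
Zinc is always +2 in its complexes; the anion's ligand charges sum to -4, so the complex anion is 2−.
A 1:1 salt means the cation carries the equal and opposite charge, 2+.
Cation: ligand charges sum to -2; for the ion to be 2+, Ir = +4.

bis(acetylacetonato)(2,2'-bipyridine)iridium(IV) amminetrifluoro(glycinato)zincate(II)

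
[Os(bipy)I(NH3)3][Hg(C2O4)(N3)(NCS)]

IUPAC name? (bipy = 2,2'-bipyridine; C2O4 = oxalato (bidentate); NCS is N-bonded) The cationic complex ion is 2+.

triammine(2,2'-bipyridine)iodoosmium(III) azidoisothiocyanatooxalatomercurate(II)

The complex cation is given as 2+; its ligand charges sum to -1, so Os = +3.
A 1:1 salt means the anion carries the equal and opposite charge, 2−.
Anion: ligand charges sum to -4; for the ion to be 2−, Hg = +2.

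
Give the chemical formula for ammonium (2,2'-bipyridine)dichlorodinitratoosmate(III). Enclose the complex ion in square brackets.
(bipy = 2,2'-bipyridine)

Ligands: 1 2,2'-bipyridine (bipy, neutral), 2 chloro (Cl, -1), 2 nitrato (NO3, -1). Ligand charge sum = -4.
With Os in oxidation state +3, the complex ion is [Os...]^1−.
Charge balance with ammonium (+1) requires 1 complex ion per 1 ammonium.

NH4[Os(bipy)Cl2(NO3)2]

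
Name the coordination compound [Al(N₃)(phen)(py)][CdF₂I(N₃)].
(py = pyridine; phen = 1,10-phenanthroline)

azido(1,10-phenanthroline)(pyridine)aluminium(III) azidodifluoroiodocadmate(II)

Both ions are complex: the cation is named first with the plain metal name, the anion second with the -ate form; each ion's ligands are alphabetised independently.
Cadmium is always +2 in its complexes; the anion's ligand charges sum to -4, so the complex anion is 2−.
A 1:1 salt means the cation carries the equal and opposite charge, 2+.
Cation: ligand charges sum to -1; for the ion to be 2+, Al = +3.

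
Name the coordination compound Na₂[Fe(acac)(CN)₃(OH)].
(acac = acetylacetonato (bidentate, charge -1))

sodium (acetylacetonato)tricyanohydroxoferrate(III)

The 2 sodium counter-ions carry a total charge of +2, so each complex ion is 2−.
Ligand charges: 1×acetylacetonato (-1 each), 1×hydroxo (-1 each), 3×cyano (-1 each); total -5. So Fe + (-5) = 2−, giving Fe = +3.
Ligands are named alphabetically: acetylacetonato before cyano before hydroxo.
The complex ion is anionic, so iron takes the -ate form ferrate(III).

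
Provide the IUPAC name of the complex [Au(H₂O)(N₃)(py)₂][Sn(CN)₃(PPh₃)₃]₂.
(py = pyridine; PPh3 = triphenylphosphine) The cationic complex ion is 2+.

The complex cation is given as 2+; its ligand charges sum to -1, so Au = +3.
With 2 anions per cation, each anion must be 2/2 = 1−.
Anion: ligand charges sum to -3; for the ion to be 1−, Sn = +2.

aquaazidobis(pyridine)gold(III) tricyanotris(triphenylphosphine)stannate(II)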